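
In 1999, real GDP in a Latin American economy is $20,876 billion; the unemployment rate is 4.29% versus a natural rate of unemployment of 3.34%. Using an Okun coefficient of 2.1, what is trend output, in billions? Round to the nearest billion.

Unemployment gap = 4.29 - 3.34 = 0.95 points, so output gap = -2.1 × 0.95 = -1.995%.
Since Y = Y* × (1 + gap/100), Y* = 20876/0.98005 ≈ 21301 billion.

$21,301 billion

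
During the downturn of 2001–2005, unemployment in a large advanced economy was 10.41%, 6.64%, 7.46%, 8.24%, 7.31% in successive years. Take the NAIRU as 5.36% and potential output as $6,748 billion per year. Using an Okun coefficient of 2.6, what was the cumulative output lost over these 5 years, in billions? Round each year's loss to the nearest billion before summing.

$2,326 billion

Year 2001: gap = -2.6 × (10.41 - 5.36) = -13.13%, loss ≈ 6748 × 13.13/100 ≈ 886.
Year 2002: gap = -2.6 × (6.64 - 5.36) = -3.328%, loss ≈ 6748 × 3.328/100 ≈ 225.
Year 2003: gap = -2.6 × (7.46 - 5.36) = -5.46%, loss ≈ 6748 × 5.46/100 ≈ 368.
Year 2004: gap = -2.6 × (8.24 - 5.36) = -7.488%, loss ≈ 6748 × 7.488/100 ≈ 505.
Year 2005: gap = -2.6 × (7.31 - 5.36) = -5.07%, loss ≈ 6748 × 5.07/100 ≈ 342.
Total lost output = 886 + 225 + 368 + 505 + 342 = 2326 billion.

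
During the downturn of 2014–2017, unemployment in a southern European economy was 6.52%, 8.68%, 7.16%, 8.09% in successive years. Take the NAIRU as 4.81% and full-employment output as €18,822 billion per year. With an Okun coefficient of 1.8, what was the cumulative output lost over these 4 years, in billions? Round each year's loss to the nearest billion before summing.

€3,797 billion

Year 2014: gap = -1.8 × (6.52 - 4.81) = -3.078%, loss ≈ 18822 × 3.078/100 ≈ 579.
Year 2015: gap = -1.8 × (8.68 - 4.81) = -6.966%, loss ≈ 18822 × 6.966/100 ≈ 1311.
Year 2016: gap = -1.8 × (7.16 - 4.81) = -4.23%, loss ≈ 18822 × 4.23/100 ≈ 796.
Year 2017: gap = -1.8 × (8.09 - 4.81) = -5.904%, loss ≈ 18822 × 5.904/100 ≈ 1111.
Total lost output = 579 + 1311 + 796 + 1111 = 3797 billion.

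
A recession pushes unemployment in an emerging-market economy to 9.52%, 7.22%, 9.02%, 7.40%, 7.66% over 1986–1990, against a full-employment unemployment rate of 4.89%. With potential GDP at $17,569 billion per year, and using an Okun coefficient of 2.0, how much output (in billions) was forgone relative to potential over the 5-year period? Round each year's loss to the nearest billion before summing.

$5,752 billion

Year 1986: gap = -2.0 × (9.52 - 4.89) = -9.26%, loss ≈ 17569 × 9.26/100 ≈ 1627.
Year 1987: gap = -2.0 × (7.22 - 4.89) = -4.66%, loss ≈ 17569 × 4.66/100 ≈ 819.
Year 1988: gap = -2.0 × (9.02 - 4.89) = -8.26%, loss ≈ 17569 × 8.26/100 ≈ 1451.
Year 1989: gap = -2.0 × (7.4 - 4.89) = -5.02%, loss ≈ 17569 × 5.02/100 ≈ 882.
Year 1990: gap = -2.0 × (7.66 - 4.89) = -5.54%, loss ≈ 17569 × 5.54/100 ≈ 973.
Total lost output = 1627 + 819 + 1451 + 882 + 973 = 5752 billion.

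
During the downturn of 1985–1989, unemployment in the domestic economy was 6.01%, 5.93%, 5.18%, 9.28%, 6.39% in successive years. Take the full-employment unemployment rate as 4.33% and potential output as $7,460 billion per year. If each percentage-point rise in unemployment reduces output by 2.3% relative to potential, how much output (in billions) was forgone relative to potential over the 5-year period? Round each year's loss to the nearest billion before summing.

Year 1985: gap = -2.3 × (6.01 - 4.33) = -3.864%, loss ≈ 7460 × 3.864/100 ≈ 288.
Year 1986: gap = -2.3 × (5.93 - 4.33) = -3.68%, loss ≈ 7460 × 3.68/100 ≈ 275.
Year 1987: gap = -2.3 × (5.18 - 4.33) = -1.955%, loss ≈ 7460 × 1.955/100 ≈ 146.
Year 1988: gap = -2.3 × (9.28 - 4.33) = -11.385%, loss ≈ 7460 × 11.385/100 ≈ 849.
Year 1989: gap = -2.3 × (6.39 - 4.33) = -4.738%, loss ≈ 7460 × 4.738/100 ≈ 353.
Total lost output = 288 + 275 + 146 + 849 + 353 = 1911 billion.

$1,911 billion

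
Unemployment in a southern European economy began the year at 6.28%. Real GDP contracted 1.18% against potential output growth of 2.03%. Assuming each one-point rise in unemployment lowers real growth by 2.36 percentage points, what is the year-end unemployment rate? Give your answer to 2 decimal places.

Growth-rate Okun's law: g_Y = g_Y* - β × Δu, so Δu = (g_Y* - g_Y)/β.
Δu = (2.03 + 1.18)/2.36 = 3.21/2.36 = 1.36 percentage points.
Year-end unemployment = 6.28 + 1.36 = 7.64%.

7.64%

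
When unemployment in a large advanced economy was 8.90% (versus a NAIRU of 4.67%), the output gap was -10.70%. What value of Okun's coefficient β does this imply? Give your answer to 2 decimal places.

Okun's law: output gap = -β × (u - u*).
-10.70 = -β × (8.9 - 4.67) = -β × 4.23, so β = 10.7/4.23 = 2.53.

β ≈ 2.53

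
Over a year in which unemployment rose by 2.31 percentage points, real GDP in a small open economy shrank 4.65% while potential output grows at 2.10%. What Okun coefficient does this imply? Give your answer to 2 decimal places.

Growth form: g_Y = g_Y* - β × Δu, so β = (g_Y* - g_Y)/Δu.
β = (2.1 + 4.65)/2.31 = 6.75/2.31 = 2.92.

β ≈ 2.92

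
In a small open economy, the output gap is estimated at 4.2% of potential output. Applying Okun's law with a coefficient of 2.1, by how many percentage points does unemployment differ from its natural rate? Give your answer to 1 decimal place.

-2.0 percentage points

Okun's law: output gap = -β × (u - u*), so u - u* = -(output gap)/β.
u - u* = -(4.2)/2.1 = -2 percentage points.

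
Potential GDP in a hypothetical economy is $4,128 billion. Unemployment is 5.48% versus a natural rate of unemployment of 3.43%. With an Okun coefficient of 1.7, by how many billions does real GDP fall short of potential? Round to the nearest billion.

$144 billion

Output gap = -1.7 × (5.48 - 3.43) = -1.7 × 2.05 = -3.485%.
Actual GDP ≈ 4128 × 0.96515 ≈ 3984 billion, so the shortfall is 4128 - 3984 = 144 billion.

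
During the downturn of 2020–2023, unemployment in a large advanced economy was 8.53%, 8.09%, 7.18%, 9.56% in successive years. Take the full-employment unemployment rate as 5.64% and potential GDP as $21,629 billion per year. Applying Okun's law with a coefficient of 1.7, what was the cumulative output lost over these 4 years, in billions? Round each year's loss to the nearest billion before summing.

$3,971 billion

Year 2020: gap = -1.7 × (8.53 - 5.64) = -4.913%, loss ≈ 21629 × 4.913/100 ≈ 1063.
Year 2021: gap = -1.7 × (8.09 - 5.64) = -4.165%, loss ≈ 21629 × 4.165/100 ≈ 901.
Year 2022: gap = -1.7 × (7.18 - 5.64) = -2.618%, loss ≈ 21629 × 2.618/100 ≈ 566.
Year 2023: gap = -1.7 × (9.56 - 5.64) = -6.664%, loss ≈ 21629 × 6.664/100 ≈ 1441.
Total lost output = 1063 + 901 + 566 + 1441 = 3971 billion.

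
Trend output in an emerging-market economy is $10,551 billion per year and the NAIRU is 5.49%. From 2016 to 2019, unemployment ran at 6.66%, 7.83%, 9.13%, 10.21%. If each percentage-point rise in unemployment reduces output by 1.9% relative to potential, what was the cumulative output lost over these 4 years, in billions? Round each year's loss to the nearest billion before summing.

$2,380 billion

Year 2016: gap = -1.9 × (6.66 - 5.49) = -2.223%, loss ≈ 10551 × 2.223/100 ≈ 235.
Year 2017: gap = -1.9 × (7.83 - 5.49) = -4.446%, loss ≈ 10551 × 4.446/100 ≈ 469.
Year 2018: gap = -1.9 × (9.13 - 5.49) = -6.916%, loss ≈ 10551 × 6.916/100 ≈ 730.
Year 2019: gap = -1.9 × (10.21 - 5.49) = -8.968%, loss ≈ 10551 × 8.968/100 ≈ 946.
Total lost output = 235 + 469 + 730 + 946 = 2380 billion.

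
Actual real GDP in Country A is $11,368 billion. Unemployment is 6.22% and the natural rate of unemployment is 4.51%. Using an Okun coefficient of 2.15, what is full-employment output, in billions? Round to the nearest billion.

$11,802 billion

Unemployment gap = 6.22 - 4.51 = 1.71 points, so output gap = -2.15 × 1.71 = -3.6765%.
Since Y = Y* × (1 + gap/100), Y* = 11368/0.963235 ≈ 11802 billion.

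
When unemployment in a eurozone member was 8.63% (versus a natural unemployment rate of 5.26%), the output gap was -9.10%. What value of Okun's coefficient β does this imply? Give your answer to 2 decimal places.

Okun's law: output gap = -β × (u - u*).
-9.10 = -β × (8.63 - 5.26) = -β × 3.37, so β = 9.1/3.37 = 2.70.

β ≈ 2.70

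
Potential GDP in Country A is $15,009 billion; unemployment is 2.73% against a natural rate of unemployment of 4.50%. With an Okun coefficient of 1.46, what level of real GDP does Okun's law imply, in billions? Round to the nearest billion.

$15,397 billion

Unemployment gap = 2.73 - 4.5 = -1.77 points, so the output gap is -1.46 × (-1.77) = 2.5842%.
Actual GDP = 15009 × (1 + 2.5842/100) = 15009 × 1.025842 ≈ 15397 billion.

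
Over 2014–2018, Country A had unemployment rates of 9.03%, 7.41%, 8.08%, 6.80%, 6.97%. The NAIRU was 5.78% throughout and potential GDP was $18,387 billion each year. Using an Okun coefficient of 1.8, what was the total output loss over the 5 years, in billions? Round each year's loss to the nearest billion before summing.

Year 2014: gap = -1.8 × (9.03 - 5.78) = -5.85%, loss ≈ 18387 × 5.85/100 ≈ 1076.
Year 2015: gap = -1.8 × (7.41 - 5.78) = -2.934%, loss ≈ 18387 × 2.934/100 ≈ 539.
Year 2016: gap = -1.8 × (8.08 - 5.78) = -4.14%, loss ≈ 18387 × 4.14/100 ≈ 761.
Year 2017: gap = -1.8 × (6.8 - 5.78) = -1.836%, loss ≈ 18387 × 1.836/100 ≈ 338.
Year 2018: gap = -1.8 × (6.97 - 5.78) = -2.142%, loss ≈ 18387 × 2.142/100 ≈ 394.
Total lost output = 1076 + 539 + 761 + 338 + 394 = 3108 billion.

$3,108 billion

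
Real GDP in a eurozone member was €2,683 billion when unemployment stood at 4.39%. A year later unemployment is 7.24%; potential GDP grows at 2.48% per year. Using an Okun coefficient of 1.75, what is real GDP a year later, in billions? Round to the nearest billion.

€2,616 billion

Δu = 7.24 - 4.39 = 2.85 points.
Okun's law (growth form): g_Y = g_Y* - β × Δu = 2.48 - 1.75 × (2.85) = 2.48 - 4.9875 = -2.5075%.
Real GDP in the next year = 2683 × (1 - 2.5075/100) = 2683 × 0.974925 ≈ 2616 billion.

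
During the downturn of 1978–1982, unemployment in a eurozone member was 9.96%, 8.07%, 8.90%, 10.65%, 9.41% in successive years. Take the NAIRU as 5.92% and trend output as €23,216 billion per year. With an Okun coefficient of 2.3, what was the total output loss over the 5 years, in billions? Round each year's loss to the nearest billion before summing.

€9,286 billion

Year 1978: gap = -2.3 × (9.96 - 5.92) = -9.292%, loss ≈ 23216 × 9.292/100 ≈ 2157.
Year 1979: gap = -2.3 × (8.07 - 5.92) = -4.945%, loss ≈ 23216 × 4.945/100 ≈ 1148.
Year 1980: gap = -2.3 × (8.9 - 5.92) = -6.854%, loss ≈ 23216 × 6.854/100 ≈ 1591.
Year 1981: gap = -2.3 × (10.65 - 5.92) = -10.879%, loss ≈ 23216 × 10.879/100 ≈ 2526.
Year 1982: gap = -2.3 × (9.41 - 5.92) = -8.027%, loss ≈ 23216 × 8.027/100 ≈ 1864.
Total lost output = 2157 + 1148 + 1591 + 2526 + 1864 = 9286 billion.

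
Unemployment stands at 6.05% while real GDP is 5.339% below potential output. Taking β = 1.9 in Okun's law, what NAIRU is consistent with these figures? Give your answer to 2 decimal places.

3.24%

From Okun's law, u - u* = -(output gap)/β = -(-5.339)/1.9 = 2.81 points.
So u* = 6.05 - 2.81 = 3.24%.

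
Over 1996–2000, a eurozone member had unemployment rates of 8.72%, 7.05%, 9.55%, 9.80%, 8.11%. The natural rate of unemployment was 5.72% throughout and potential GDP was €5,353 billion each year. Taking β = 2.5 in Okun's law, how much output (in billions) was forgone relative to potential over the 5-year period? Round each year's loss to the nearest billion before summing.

€1,958 billion

Year 1996: gap = -2.5 × (8.72 - 5.72) = -7.5%, loss ≈ 5353 × 7.5/100 ≈ 401.
Year 1997: gap = -2.5 × (7.05 - 5.72) = -3.325%, loss ≈ 5353 × 3.325/100 ≈ 178.
Year 1998: gap = -2.5 × (9.55 - 5.72) = -9.575%, loss ≈ 5353 × 9.575/100 ≈ 513.
Year 1999: gap = -2.5 × (9.8 - 5.72) = -10.2%, loss ≈ 5353 × 10.2/100 ≈ 546.
Year 2000: gap = -2.5 × (8.11 - 5.72) = -5.975%, loss ≈ 5353 × 5.975/100 ≈ 320.
Total lost output = 401 + 178 + 513 + 546 + 320 = 1958 billion.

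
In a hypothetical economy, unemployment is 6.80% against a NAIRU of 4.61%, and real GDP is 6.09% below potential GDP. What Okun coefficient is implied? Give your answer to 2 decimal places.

Okun's law: output gap = -β × (u - u*).
-6.09 = -β × (6.8 - 4.61) = -β × 2.19, so β = 6.09/2.19 = 2.78.

β ≈ 2.78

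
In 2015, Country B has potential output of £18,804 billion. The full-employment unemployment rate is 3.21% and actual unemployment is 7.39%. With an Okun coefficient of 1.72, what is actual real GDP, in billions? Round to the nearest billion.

Unemployment gap = 7.39 - 3.21 = 4.18 points, so the output gap is -1.72 × 4.18 = -7.1896%.
Actual GDP = 18804 × (1 - 7.1896/100) = 18804 × 0.928104 ≈ 17452 billion.

£17,452 billion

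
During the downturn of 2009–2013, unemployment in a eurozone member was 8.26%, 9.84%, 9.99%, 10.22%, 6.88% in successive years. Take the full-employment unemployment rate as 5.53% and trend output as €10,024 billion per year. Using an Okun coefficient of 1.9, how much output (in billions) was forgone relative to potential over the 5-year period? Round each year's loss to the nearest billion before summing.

Year 2009: gap = -1.9 × (8.26 - 5.53) = -5.187%, loss ≈ 10024 × 5.187/100 ≈ 520.
Year 2010: gap = -1.9 × (9.84 - 5.53) = -8.189%, loss ≈ 10024 × 8.189/100 ≈ 821.
Year 2011: gap = -1.9 × (9.99 - 5.53) = -8.474%, loss ≈ 10024 × 8.474/100 ≈ 849.
Year 2012: gap = -1.9 × (10.22 - 5.53) = -8.911%, loss ≈ 10024 × 8.911/100 ≈ 893.
Year 2013: gap = -1.9 × (6.88 - 5.53) = -2.565%, loss ≈ 10024 × 2.565/100 ≈ 257.
Total lost output = 520 + 821 + 849 + 893 + 257 = 3340 billion.

€3,340 billion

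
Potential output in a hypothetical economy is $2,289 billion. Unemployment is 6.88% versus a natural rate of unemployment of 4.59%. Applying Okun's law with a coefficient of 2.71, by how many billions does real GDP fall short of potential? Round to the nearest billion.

$142 billion

Output gap = -2.71 × (6.88 - 4.59) = -2.71 × 2.29 = -6.2059%.
Actual GDP ≈ 2289 × 0.937941 ≈ 2147 billion, so the shortfall is 2289 - 2147 = 142 billion.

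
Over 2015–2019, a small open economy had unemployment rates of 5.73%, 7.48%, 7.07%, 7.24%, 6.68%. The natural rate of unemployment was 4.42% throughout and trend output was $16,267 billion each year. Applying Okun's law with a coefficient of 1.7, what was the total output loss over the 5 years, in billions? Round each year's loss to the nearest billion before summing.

Year 2015: gap = -1.7 × (5.73 - 4.42) = -2.227%, loss ≈ 16267 × 2.227/100 ≈ 362.
Year 2016: gap = -1.7 × (7.48 - 4.42) = -5.202%, loss ≈ 16267 × 5.202/100 ≈ 846.
Year 2017: gap = -1.7 × (7.07 - 4.42) = -4.505%, loss ≈ 16267 × 4.505/100 ≈ 733.
Year 2018: gap = -1.7 × (7.24 - 4.42) = -4.794%, loss ≈ 16267 × 4.794/100 ≈ 780.
Year 2019: gap = -1.7 × (6.68 - 4.42) = -3.842%, loss ≈ 16267 × 3.842/100 ≈ 625.
Total lost output = 362 + 846 + 733 + 780 + 625 = 3346 billion.

$3,346 billion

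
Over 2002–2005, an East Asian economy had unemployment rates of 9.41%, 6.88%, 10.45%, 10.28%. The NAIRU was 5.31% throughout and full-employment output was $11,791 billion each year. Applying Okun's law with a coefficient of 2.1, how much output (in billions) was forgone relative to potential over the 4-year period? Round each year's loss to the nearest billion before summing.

Year 2002: gap = -2.1 × (9.41 - 5.31) = -8.61%, loss ≈ 11791 × 8.61/100 ≈ 1015.
Year 2003: gap = -2.1 × (6.88 - 5.31) = -3.297%, loss ≈ 11791 × 3.297/100 ≈ 389.
Year 2004: gap = -2.1 × (10.45 - 5.31) = -10.794%, loss ≈ 11791 × 10.794/100 ≈ 1273.
Year 2005: gap = -2.1 × (10.28 - 5.31) = -10.437%, loss ≈ 11791 × 10.437/100 ≈ 1231.
Total lost output = 1015 + 389 + 1273 + 1231 = 3908 billion.

$3,908 billion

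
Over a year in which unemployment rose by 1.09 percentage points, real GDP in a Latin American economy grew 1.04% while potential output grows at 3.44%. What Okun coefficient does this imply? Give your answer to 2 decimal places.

Growth form: g_Y = g_Y* - β × Δu, so β = (g_Y* - g_Y)/Δu.
β = (3.44 - 1.04)/1.09 = 2.4/1.09 = 2.20.

β ≈ 2.20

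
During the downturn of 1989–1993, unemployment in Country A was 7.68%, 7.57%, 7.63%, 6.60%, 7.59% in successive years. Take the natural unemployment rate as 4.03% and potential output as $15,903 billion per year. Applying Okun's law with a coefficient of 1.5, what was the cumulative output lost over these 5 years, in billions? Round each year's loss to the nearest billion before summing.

Year 1989: gap = -1.5 × (7.68 - 4.03) = -5.475%, loss ≈ 15903 × 5.475/100 ≈ 871.
Year 1990: gap = -1.5 × (7.57 - 4.03) = -5.31%, loss ≈ 15903 × 5.31/100 ≈ 844.
Year 1991: gap = -1.5 × (7.63 - 4.03) = -5.4%, loss ≈ 15903 × 5.4/100 ≈ 859.
Year 1992: gap = -1.5 × (6.6 - 4.03) = -3.855%, loss ≈ 15903 × 3.855/100 ≈ 613.
Year 1993: gap = -1.5 × (7.59 - 4.03) = -5.34%, loss ≈ 15903 × 5.34/100 ≈ 849.
Total lost output = 871 + 844 + 859 + 613 + 849 = 4036 billion.

$4,036 billion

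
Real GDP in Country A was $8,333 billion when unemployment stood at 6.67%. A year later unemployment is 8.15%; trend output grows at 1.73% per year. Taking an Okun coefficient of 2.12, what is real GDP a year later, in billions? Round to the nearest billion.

Δu = 8.15 - 6.67 = 1.48 points.
Okun's law (growth form): g_Y = g_Y* - β × Δu = 1.73 - 2.12 × (1.48) = 1.73 - 3.1376 = -1.4076%.
Real GDP in the next year = 8333 × (1 - 1.4076/100) = 8333 × 0.985924 ≈ 8216 billion.

$8,216 billion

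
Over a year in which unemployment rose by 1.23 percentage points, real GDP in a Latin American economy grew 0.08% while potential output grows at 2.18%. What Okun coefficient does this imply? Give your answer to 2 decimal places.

Growth form: g_Y = g_Y* - β × Δu, so β = (g_Y* - g_Y)/Δu.
β = (2.18 - 0.08)/1.23 = 2.1/1.23 = 1.71.

β ≈ 1.71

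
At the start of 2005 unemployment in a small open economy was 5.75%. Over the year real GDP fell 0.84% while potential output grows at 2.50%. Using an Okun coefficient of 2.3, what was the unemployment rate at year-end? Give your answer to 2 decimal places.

7.20%

Growth-rate Okun's law: g_Y = g_Y* - β × Δu, so Δu = (g_Y* - g_Y)/β.
Δu = (2.5 + 0.84)/2.3 = 3.34/2.3 = 1.45 percentage points.
Year-end unemployment = 5.75 + 1.45 = 7.20%.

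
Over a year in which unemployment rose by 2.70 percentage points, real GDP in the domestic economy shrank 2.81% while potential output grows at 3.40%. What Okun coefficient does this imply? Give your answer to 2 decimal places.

β ≈ 2.30

Growth form: g_Y = g_Y* - β × Δu, so β = (g_Y* - g_Y)/Δu.
β = (3.4 + 2.81)/2.70 = 6.21/2.70 = 2.30.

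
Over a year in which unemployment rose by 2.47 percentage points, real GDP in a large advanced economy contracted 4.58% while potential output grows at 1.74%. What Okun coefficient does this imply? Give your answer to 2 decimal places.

β ≈ 2.56

Growth form: g_Y = g_Y* - β × Δu, so β = (g_Y* - g_Y)/Δu.
β = (1.74 + 4.58)/2.47 = 6.32/2.47 = 2.56.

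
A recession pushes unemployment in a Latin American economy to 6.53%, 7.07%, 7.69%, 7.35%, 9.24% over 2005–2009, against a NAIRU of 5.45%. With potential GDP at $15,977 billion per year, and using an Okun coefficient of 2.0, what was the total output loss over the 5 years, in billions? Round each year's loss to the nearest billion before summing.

$3,397 billion

Year 2005: gap = -2.0 × (6.53 - 5.45) = -2.16%, loss ≈ 15977 × 2.16/100 ≈ 345.
Year 2006: gap = -2.0 × (7.07 - 5.45) = -3.24%, loss ≈ 15977 × 3.24/100 ≈ 518.
Year 2007: gap = -2.0 × (7.69 - 5.45) = -4.48%, loss ≈ 15977 × 4.48/100 ≈ 716.
Year 2008: gap = -2.0 × (7.35 - 5.45) = -3.8%, loss ≈ 15977 × 3.8/100 ≈ 607.
Year 2009: gap = -2.0 × (9.24 - 5.45) = -7.58%, loss ≈ 15977 × 7.58/100 ≈ 1211.
Total lost output = 345 + 518 + 716 + 607 + 1211 = 3397 billion.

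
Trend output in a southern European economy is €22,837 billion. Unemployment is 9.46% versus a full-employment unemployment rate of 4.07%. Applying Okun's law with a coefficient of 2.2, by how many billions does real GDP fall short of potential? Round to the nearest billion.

€2,708 billion

Output gap = -2.2 × (9.46 - 4.07) = -2.2 × 5.39 = -11.858%.
Actual GDP ≈ 22837 × 0.88142 ≈ 20129 billion, so the shortfall is 22837 - 20129 = 2708 billion.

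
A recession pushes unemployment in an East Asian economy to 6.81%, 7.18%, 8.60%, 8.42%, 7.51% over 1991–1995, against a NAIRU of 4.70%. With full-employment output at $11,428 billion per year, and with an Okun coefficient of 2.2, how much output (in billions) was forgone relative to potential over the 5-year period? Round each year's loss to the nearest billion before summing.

$3,776 billion

Year 1991: gap = -2.2 × (6.81 - 4.7) = -4.642%, loss ≈ 11428 × 4.642/100 ≈ 530.
Year 1992: gap = -2.2 × (7.18 - 4.7) = -5.456%, loss ≈ 11428 × 5.456/100 ≈ 624.
Year 1993: gap = -2.2 × (8.6 - 4.7) = -8.58%, loss ≈ 11428 × 8.58/100 ≈ 981.
Year 1994: gap = -2.2 × (8.42 - 4.7) = -8.184%, loss ≈ 11428 × 8.184/100 ≈ 935.
Year 1995: gap = -2.2 × (7.51 - 4.7) = -6.182%, loss ≈ 11428 × 6.182/100 ≈ 706.
Total lost output = 530 + 624 + 981 + 935 + 706 = 3776 billion.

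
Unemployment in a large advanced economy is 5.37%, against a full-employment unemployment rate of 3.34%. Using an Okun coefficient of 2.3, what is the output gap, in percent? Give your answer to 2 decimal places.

The unemployment gap is 5.37 - 3.34 = 2.03 percentage points.
Okun's law gives an output gap of -2.3 × 2.03 = -4.669%, i.e. 4.67% below potential.

-4.67%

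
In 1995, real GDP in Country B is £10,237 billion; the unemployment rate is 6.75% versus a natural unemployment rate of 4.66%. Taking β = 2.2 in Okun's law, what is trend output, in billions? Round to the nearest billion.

Unemployment gap = 6.75 - 4.66 = 2.09 points, so output gap = -2.2 × 2.09 = -4.598%.
Since Y = Y* × (1 + gap/100), Y* = 10237/0.95402 ≈ 10730 billion.

£10,730 billion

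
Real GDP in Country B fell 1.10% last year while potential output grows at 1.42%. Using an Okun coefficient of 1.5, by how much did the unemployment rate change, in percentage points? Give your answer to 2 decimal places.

1.68 percentage points

Growth-rate Okun's law: g_Y = g_Y* - β × Δu, so Δu = (g_Y* - g_Y)/β.
Δu = (1.42 + 1.1)/1.5 = 2.52/1.5 = 1.68 percentage points.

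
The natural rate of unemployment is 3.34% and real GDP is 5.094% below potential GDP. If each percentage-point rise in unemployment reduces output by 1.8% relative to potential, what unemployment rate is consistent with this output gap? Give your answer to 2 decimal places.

From Okun's law, u - u* = -(output gap)/β = -(-5.094)/1.8 = 2.83 points.
So u = 3.34 + 2.83 = 6.17%.

6.17%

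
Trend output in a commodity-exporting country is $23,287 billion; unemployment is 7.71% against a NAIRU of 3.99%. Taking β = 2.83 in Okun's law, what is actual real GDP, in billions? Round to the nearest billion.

$20,835 billion

Unemployment gap = 7.71 - 3.99 = 3.72 points, so the output gap is -2.83 × 3.72 = -10.5276%.
Actual GDP = 23287 × (1 - 10.5276/100) = 23287 × 0.894724 ≈ 20835 billion.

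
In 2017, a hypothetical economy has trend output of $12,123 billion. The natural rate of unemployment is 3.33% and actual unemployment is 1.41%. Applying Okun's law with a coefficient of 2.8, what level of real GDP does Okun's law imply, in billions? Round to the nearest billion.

$12,775 billion

Unemployment gap = 1.41 - 3.33 = -1.92 points, so the output gap is -2.8 × (-1.92) = 5.376%.
Actual GDP = 12123 × (1 + 5.376/100) = 12123 × 1.05376 ≈ 12775 billion.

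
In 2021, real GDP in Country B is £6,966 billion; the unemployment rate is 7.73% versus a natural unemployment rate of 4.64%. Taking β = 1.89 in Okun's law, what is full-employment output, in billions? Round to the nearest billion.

Unemployment gap = 7.73 - 4.64 = 3.09 points, so output gap = -1.89 × 3.09 = -5.8401%.
Since Y = Y* × (1 + gap/100), Y* = 6966/0.941599 ≈ 7398 billion.

£7,398 billion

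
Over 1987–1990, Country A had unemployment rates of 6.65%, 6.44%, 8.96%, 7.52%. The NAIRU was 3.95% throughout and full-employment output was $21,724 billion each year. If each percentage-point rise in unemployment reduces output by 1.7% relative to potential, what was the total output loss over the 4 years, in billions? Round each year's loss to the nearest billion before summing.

Year 1987: gap = -1.7 × (6.65 - 3.95) = -4.59%, loss ≈ 21724 × 4.59/100 ≈ 997.
Year 1988: gap = -1.7 × (6.44 - 3.95) = -4.233%, loss ≈ 21724 × 4.233/100 ≈ 920.
Year 1989: gap = -1.7 × (8.96 - 3.95) = -8.517%, loss ≈ 21724 × 8.517/100 ≈ 1850.
Year 1990: gap = -1.7 × (7.52 - 3.95) = -6.069%, loss ≈ 21724 × 6.069/100 ≈ 1318.
Total lost output = 997 + 920 + 1850 + 1318 = 5085 billion.

$5,085 billion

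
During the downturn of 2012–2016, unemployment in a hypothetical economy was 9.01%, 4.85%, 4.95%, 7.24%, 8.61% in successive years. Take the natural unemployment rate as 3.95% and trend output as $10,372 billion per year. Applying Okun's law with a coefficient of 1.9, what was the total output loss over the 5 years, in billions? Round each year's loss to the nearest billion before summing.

Year 2012: gap = -1.9 × (9.01 - 3.95) = -9.614%, loss ≈ 10372 × 9.614/100 ≈ 997.
Year 2013: gap = -1.9 × (4.85 - 3.95) = -1.71%, loss ≈ 10372 × 1.71/100 ≈ 177.
Year 2014: gap = -1.9 × (4.95 - 3.95) = -1.9%, loss ≈ 10372 × 1.9/100 ≈ 197.
Year 2015: gap = -1.9 × (7.24 - 3.95) = -6.251%, loss ≈ 10372 × 6.251/100 ≈ 648.
Year 2016: gap = -1.9 × (8.61 - 3.95) = -8.854%, loss ≈ 10372 × 8.854/100 ≈ 918.
Total lost output = 997 + 177 + 197 + 648 + 918 = 2937 billion.

$2,937 billion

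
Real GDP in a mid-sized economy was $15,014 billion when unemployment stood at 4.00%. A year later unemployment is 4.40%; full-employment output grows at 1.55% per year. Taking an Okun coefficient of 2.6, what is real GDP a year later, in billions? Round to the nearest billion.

Δu = 4.4 - 4 = 0.4 points.
Okun's law (growth form): g_Y = g_Y* - β × Δu = 1.55 - 2.6 × (0.40) = 1.55 - 1.04 = 0.51%.
Real GDP in the next year = 15014 × (1 + 0.51/100) = 15014 × 1.0051 ≈ 15091 billion.

$15,091 billion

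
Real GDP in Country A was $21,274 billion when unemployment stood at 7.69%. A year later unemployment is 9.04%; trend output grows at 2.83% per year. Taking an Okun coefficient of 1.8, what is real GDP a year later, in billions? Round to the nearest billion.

$21,359 billion

Δu = 9.04 - 7.69 = 1.35 points.
Okun's law (growth form): g_Y = g_Y* - β × Δu = 2.83 - 1.8 × (1.35) = 2.83 - 2.43 = 0.4%.
Real GDP in the next year = 21274 × (1 + 0.4/100) = 21274 × 1.004 ≈ 21359 billion.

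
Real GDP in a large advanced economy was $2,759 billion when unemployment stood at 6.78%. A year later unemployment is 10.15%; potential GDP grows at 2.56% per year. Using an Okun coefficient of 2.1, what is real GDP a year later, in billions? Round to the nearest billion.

$2,634 billion

Δu = 10.15 - 6.78 = 3.37 points.
Okun's law (growth form): g_Y = g_Y* - β × Δu = 2.56 - 2.1 × (3.37) = 2.56 - 7.077 = -4.517%.
Real GDP in the next year = 2759 × (1 - 4.517/100) = 2759 × 0.95483 ≈ 2634 billion.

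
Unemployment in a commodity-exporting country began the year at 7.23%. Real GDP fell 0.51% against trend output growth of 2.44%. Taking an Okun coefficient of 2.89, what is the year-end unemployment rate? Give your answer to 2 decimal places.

Growth-rate Okun's law: g_Y = g_Y* - β × Δu, so Δu = (g_Y* - g_Y)/β.
Δu = (2.44 + 0.51)/2.89 = 2.95/2.89 = 1.02 percentage points.
Year-end unemployment = 7.23 + 1.02 = 8.25%.

8.25%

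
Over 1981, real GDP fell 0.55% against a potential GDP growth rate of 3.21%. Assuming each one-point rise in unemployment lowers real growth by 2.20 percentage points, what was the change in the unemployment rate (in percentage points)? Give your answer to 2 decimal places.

Growth-rate Okun's law: g_Y = g_Y* - β × Δu, so Δu = (g_Y* - g_Y)/β.
Δu = (3.21 + 0.55)/2.20 = 3.76/2.20 = 1.71 percentage points.

1.71 percentage points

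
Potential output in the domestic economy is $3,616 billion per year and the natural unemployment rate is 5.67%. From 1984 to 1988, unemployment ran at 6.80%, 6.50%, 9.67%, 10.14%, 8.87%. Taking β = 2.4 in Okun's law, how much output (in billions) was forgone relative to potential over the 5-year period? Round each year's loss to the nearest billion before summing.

$1,183 billion

Year 1984: gap = -2.4 × (6.8 - 5.67) = -2.712%, loss ≈ 3616 × 2.712/100 ≈ 98.
Year 1985: gap = -2.4 × (6.5 - 5.67) = -1.992%, loss ≈ 3616 × 1.992/100 ≈ 72.
Year 1986: gap = -2.4 × (9.67 - 5.67) = -9.6%, loss ≈ 3616 × 9.6/100 ≈ 347.
Year 1987: gap = -2.4 × (10.14 - 5.67) = -10.728%, loss ≈ 3616 × 10.728/100 ≈ 388.
Year 1988: gap = -2.4 × (8.87 - 5.67) = -7.68%, loss ≈ 3616 × 7.68/100 ≈ 278.
Total lost output = 98 + 72 + 347 + 388 + 278 = 1183 billion.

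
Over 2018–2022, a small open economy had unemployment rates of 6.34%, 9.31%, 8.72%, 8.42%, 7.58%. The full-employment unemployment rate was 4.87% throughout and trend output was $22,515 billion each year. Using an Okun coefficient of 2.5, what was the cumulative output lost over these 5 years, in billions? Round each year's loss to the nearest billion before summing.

Year 2018: gap = -2.5 × (6.34 - 4.87) = -3.675%, loss ≈ 22515 × 3.675/100 ≈ 827.
Year 2019: gap = -2.5 × (9.31 - 4.87) = -11.1%, loss ≈ 22515 × 11.1/100 ≈ 2499.
Year 2020: gap = -2.5 × (8.72 - 4.87) = -9.625%, loss ≈ 22515 × 9.625/100 ≈ 2167.
Year 2021: gap = -2.5 × (8.42 - 4.87) = -8.875%, loss ≈ 22515 × 8.875/100 ≈ 1998.
Year 2022: gap = -2.5 × (7.58 - 4.87) = -6.775%, loss ≈ 22515 × 6.775/100 ≈ 1525.
Total lost output = 827 + 2499 + 2167 + 1998 + 1525 = 9016 billion.

$9,016 billion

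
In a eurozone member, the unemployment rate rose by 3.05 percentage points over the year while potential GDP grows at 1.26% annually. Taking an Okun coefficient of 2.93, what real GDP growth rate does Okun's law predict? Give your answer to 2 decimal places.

Growth-rate Okun's law: g_Y = g_Y* - β × Δu.
g_Y = 1.26 - 2.93 × (3.05) = 1.26 - 8.9365 = -7.6765%, i.e. -7.68% to 2 d.p.

-7.68%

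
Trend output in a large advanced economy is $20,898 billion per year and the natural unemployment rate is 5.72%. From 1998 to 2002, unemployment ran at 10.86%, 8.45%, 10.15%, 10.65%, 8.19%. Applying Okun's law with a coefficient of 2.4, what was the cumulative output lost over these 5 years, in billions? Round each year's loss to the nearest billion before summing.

$9,881 billion

Year 1998: gap = -2.4 × (10.86 - 5.72) = -12.336%, loss ≈ 20898 × 12.336/100 ≈ 2578.
Year 1999: gap = -2.4 × (8.45 - 5.72) = -6.552%, loss ≈ 20898 × 6.552/100 ≈ 1369.
Year 2000: gap = -2.4 × (10.15 - 5.72) = -10.632%, loss ≈ 20898 × 10.632/100 ≈ 2222.
Year 2001: gap = -2.4 × (10.65 - 5.72) = -11.832%, loss ≈ 20898 × 11.832/100 ≈ 2473.
Year 2002: gap = -2.4 × (8.19 - 5.72) = -5.928%, loss ≈ 20898 × 5.928/100 ≈ 1239.
Total lost output = 2578 + 1369 + 2222 + 2473 + 1239 = 9881 billion.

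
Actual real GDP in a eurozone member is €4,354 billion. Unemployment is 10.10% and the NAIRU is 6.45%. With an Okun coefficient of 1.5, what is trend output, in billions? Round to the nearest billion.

Unemployment gap = 10.1 - 6.45 = 3.65 points, so output gap = -1.5 × 3.65 = -5.475%.
Since Y = Y* × (1 + gap/100), Y* = 4354/0.94525 ≈ 4606 billion.

€4,606 billion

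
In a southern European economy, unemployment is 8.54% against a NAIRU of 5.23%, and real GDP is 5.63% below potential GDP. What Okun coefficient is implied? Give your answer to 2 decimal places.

β ≈ 1.70

Okun's law: output gap = -β × (u - u*).
-5.63 = -β × (8.54 - 5.23) = -β × 3.31, so β = 5.63/3.31 = 1.70.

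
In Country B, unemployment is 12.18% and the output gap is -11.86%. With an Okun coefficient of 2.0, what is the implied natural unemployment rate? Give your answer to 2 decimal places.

From Okun's law, u - u* = -(output gap)/β = -(-11.86)/2.0 = 5.93 points.
So u* = 12.18 - 5.93 = 6.25%.

6.25%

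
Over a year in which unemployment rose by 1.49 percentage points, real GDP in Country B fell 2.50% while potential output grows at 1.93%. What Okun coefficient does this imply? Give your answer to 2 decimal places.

Growth form: g_Y = g_Y* - β × Δu, so β = (g_Y* - g_Y)/Δu.
β = (1.93 + 2.5)/1.49 = 4.43/1.49 = 2.97.

β ≈ 2.97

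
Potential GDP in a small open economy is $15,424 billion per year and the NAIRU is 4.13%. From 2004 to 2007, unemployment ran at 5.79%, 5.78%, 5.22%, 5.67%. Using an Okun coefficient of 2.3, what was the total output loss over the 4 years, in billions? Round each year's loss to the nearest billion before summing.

Year 2004: gap = -2.3 × (5.79 - 4.13) = -3.818%, loss ≈ 15424 × 3.818/100 ≈ 589.
Year 2005: gap = -2.3 × (5.78 - 4.13) = -3.795%, loss ≈ 15424 × 3.795/100 ≈ 585.
Year 2006: gap = -2.3 × (5.22 - 4.13) = -2.507%, loss ≈ 15424 × 2.507/100 ≈ 387.
Year 2007: gap = -2.3 × (5.67 - 4.13) = -3.542%, loss ≈ 15424 × 3.542/100 ≈ 546.
Total lost output = 589 + 585 + 387 + 546 = 2107 billion.

$2,107 billion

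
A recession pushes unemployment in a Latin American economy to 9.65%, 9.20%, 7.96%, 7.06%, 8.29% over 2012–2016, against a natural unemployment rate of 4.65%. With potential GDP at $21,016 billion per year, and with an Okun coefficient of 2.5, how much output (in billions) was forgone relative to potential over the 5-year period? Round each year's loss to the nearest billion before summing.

$9,935 billion

Year 2012: gap = -2.5 × (9.65 - 4.65) = -12.5%, loss ≈ 21016 × 12.5/100 ≈ 2627.
Year 2013: gap = -2.5 × (9.2 - 4.65) = -11.375%, loss ≈ 21016 × 11.375/100 ≈ 2391.
Year 2014: gap = -2.5 × (7.96 - 4.65) = -8.275%, loss ≈ 21016 × 8.275/100 ≈ 1739.
Year 2015: gap = -2.5 × (7.06 - 4.65) = -6.025%, loss ≈ 21016 × 6.025/100 ≈ 1266.
Year 2016: gap = -2.5 × (8.29 - 4.65) = -9.1%, loss ≈ 21016 × 9.1/100 ≈ 1912.
Total lost output = 2627 + 2391 + 1739 + 1266 + 1912 = 9935 billion.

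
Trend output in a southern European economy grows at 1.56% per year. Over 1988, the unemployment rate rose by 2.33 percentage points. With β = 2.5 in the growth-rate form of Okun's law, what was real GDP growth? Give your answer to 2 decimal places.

Growth-rate Okun's law: g_Y = g_Y* - β × Δu.
g_Y = 1.56 - 2.5 × (2.33) = 1.56 - 5.825 = -4.265%, i.e. -4.27% to 2 d.p.

-4.27%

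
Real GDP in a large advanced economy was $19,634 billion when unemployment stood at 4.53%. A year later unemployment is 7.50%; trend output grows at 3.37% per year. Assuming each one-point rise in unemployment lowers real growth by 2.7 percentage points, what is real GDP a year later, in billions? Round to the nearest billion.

$18,721 billion

Δu = 7.5 - 4.53 = 2.97 points.
Okun's law (growth form): g_Y = g_Y* - β × Δu = 3.37 - 2.7 × (2.97) = 3.37 - 8.019 = -4.649%.
Real GDP in the next year = 19634 × (1 - 4.649/100) = 19634 × 0.95351 ≈ 18721 billion.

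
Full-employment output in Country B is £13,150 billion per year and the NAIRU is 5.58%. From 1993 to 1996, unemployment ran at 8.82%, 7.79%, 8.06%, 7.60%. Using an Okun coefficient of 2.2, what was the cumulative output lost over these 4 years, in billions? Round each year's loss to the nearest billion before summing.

£2,877 billion

Year 1993: gap = -2.2 × (8.82 - 5.58) = -7.128%, loss ≈ 13150 × 7.128/100 ≈ 937.
Year 1994: gap = -2.2 × (7.79 - 5.58) = -4.862%, loss ≈ 13150 × 4.862/100 ≈ 639.
Year 1995: gap = -2.2 × (8.06 - 5.58) = -5.456%, loss ≈ 13150 × 5.456/100 ≈ 717.
Year 1996: gap = -2.2 × (7.6 - 5.58) = -4.444%, loss ≈ 13150 × 4.444/100 ≈ 584.
Total lost output = 937 + 639 + 717 + 584 = 2877 billion.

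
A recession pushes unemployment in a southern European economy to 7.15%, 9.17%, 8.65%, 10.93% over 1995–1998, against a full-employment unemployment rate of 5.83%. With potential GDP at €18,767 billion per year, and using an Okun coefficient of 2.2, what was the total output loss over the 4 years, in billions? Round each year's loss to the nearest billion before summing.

€5,194 billion

Year 1995: gap = -2.2 × (7.15 - 5.83) = -2.904%, loss ≈ 18767 × 2.904/100 ≈ 545.
Year 1996: gap = -2.2 × (9.17 - 5.83) = -7.348%, loss ≈ 18767 × 7.348/100 ≈ 1379.
Year 1997: gap = -2.2 × (8.65 - 5.83) = -6.204%, loss ≈ 18767 × 6.204/100 ≈ 1164.
Year 1998: gap = -2.2 × (10.93 - 5.83) = -11.22%, loss ≈ 18767 × 11.22/100 ≈ 2106.
Total lost output = 545 + 1379 + 1164 + 2106 = 5194 billion.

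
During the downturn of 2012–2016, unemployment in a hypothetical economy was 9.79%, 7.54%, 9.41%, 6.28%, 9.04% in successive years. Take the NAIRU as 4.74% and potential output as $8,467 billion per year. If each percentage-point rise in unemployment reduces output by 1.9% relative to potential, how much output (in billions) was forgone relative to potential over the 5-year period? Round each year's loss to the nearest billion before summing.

$2,953 billion

Year 2012: gap = -1.9 × (9.79 - 4.74) = -9.595%, loss ≈ 8467 × 9.595/100 ≈ 812.
Year 2013: gap = -1.9 × (7.54 - 4.74) = -5.32%, loss ≈ 8467 × 5.32/100 ≈ 450.
Year 2014: gap = -1.9 × (9.41 - 4.74) = -8.873%, loss ≈ 8467 × 8.873/100 ≈ 751.
Year 2015: gap = -1.9 × (6.28 - 4.74) = -2.926%, loss ≈ 8467 × 2.926/100 ≈ 248.
Year 2016: gap = -1.9 × (9.04 - 4.74) = -8.17%, loss ≈ 8467 × 8.17/100 ≈ 692.
Total lost output = 812 + 450 + 751 + 248 + 692 = 2953 billion.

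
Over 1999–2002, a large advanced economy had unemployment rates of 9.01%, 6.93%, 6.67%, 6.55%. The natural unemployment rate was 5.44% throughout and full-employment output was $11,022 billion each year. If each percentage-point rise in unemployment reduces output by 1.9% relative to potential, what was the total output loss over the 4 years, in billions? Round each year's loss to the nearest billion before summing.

Year 1999: gap = -1.9 × (9.01 - 5.44) = -6.783%, loss ≈ 11022 × 6.783/100 ≈ 748.
Year 2000: gap = -1.9 × (6.93 - 5.44) = -2.831%, loss ≈ 11022 × 2.831/100 ≈ 312.
Year 2001: gap = -1.9 × (6.67 - 5.44) = -2.337%, loss ≈ 11022 × 2.337/100 ≈ 258.
Year 2002: gap = -1.9 × (6.55 - 5.44) = -2.109%, loss ≈ 11022 × 2.109/100 ≈ 232.
Total lost output = 748 + 312 + 258 + 232 = 1550 billion.

$1,550 billion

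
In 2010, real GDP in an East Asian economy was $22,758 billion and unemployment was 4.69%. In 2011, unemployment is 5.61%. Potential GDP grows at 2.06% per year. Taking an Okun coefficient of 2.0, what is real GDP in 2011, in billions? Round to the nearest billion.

Δu = 5.61 - 4.69 = 0.92 points.
Okun's law (growth form): g_Y = g_Y* - β × Δu = 2.06 - 2.0 × (0.92) = 2.06 - 1.84 = 0.22%.
Real GDP in the next year = 22758 × (1 + 0.22/100) = 22758 × 1.0022 ≈ 22808 billion.

$22,808 billion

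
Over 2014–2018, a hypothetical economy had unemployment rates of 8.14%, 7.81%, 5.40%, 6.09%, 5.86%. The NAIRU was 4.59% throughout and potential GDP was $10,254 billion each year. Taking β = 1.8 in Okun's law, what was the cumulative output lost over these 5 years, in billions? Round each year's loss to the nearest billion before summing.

Year 2014: gap = -1.8 × (8.14 - 4.59) = -6.39%, loss ≈ 10254 × 6.39/100 ≈ 655.
Year 2015: gap = -1.8 × (7.81 - 4.59) = -5.796%, loss ≈ 10254 × 5.796/100 ≈ 594.
Year 2016: gap = -1.8 × (5.4 - 4.59) = -1.458%, loss ≈ 10254 × 1.458/100 ≈ 150.
Year 2017: gap = -1.8 × (6.09 - 4.59) = -2.7%, loss ≈ 10254 × 2.7/100 ≈ 277.
Year 2018: gap = -1.8 × (5.86 - 4.59) = -2.286%, loss ≈ 10254 × 2.286/100 ≈ 234.
Total lost output = 655 + 594 + 150 + 277 + 234 = 1910 billion.

$1,910 billion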